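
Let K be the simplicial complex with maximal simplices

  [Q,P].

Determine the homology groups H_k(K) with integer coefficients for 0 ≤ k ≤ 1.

Order the vertices as P < Q. Listing each simplex with vertices in this order, K has dimension 1 with simplices:

  0-simplices (2): P, Q
  1-simplices (1): PQ

so the chain groups are C_0 ≅ Z^2, C_1 ≅ Z^1.

The boundary map ∂_1: C_1 → C_0 is given by ∂[p,q] = [q] − [p]. For instance
  ∂PQ = Q − P.
This gives a 2×1 integer matrix of rank 1; reducing to Smith normal form yields diagonal entries (1).

Computing H_k = (kernel of ∂_k) / (image of ∂_{k+1}):

  H_0: rank C_0 − rank ∂_1 = 2 − 1 = 1, and the invariant factors of ∂_1 are all 1, so H_0 ≅ Z.
  H_1: rank ker ∂_1 − rank ∂_2 = (1 − 1) − 0 = 0, and there is no ∂_2, so H_1 ≅ 0.

(K is a triangulation of the 1-simplex.)

H_0 ≅ Z,  H_1 = 0.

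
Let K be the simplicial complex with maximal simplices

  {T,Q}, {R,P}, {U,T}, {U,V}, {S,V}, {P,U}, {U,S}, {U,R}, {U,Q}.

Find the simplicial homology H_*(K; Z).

H_0 = Z,  H_1 = Z^3.

We work with the vertex ordering P < Q < R < S < T < U < V. The simplices of K, each written with vertices in increasing order, are:

  0-simplices (7): P, Q, R, S, T, U, V
  1-simplices (9): PR, PU, QT, QU, RU, SU, SV, TU, UV

so the chain groups are C_0 ≅ Z^7, C_1 ≅ Z^9.

Boundary ∂_1: C_1 → C_0 maps an edge to its endpoints' difference, ∂[p,q] = q − p.
This gives a 7×9 integer matrix of rank 6; reducing to Smith normal form yields diagonal entries (1,1,1,1,1,1).

Reading off H_k = ker ∂_k / im ∂_{k+1}:

  H_0: rank C_0 − rank ∂_1 = 7 − 6 = 1, and the invariant factors of ∂_1 are all 1, so H_0 ≅ Z.
  H_1: rank ker ∂_1 − rank ∂_2 = (9 − 6) − 0 = 3, and there is no ∂_2, so H_1 ≅ Z^3.

(K is a triangulation of a wedge of 3 circles.)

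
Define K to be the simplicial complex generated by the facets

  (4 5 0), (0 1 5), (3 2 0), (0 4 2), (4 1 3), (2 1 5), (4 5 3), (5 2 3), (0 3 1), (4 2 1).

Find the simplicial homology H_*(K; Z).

H_0 = Z,  H_1 = Z/2,  H_2 = 0.

We work with the vertex ordering 0 < 1 < 2 < 3 < 4 < 5. The simplices of K, each written with vertices in increasing order, are:

  0-simplices (6): [0], [1], [2], [3], [4], [5]
  1-simplices (15): [0,1], [0,2], [0,3], [0,4], [0,5], [1,2], [1,3], [1,4], [1,5], [2,3], [2,4], [2,5], [3,4], [3,5], [4,5]
  2-simplices (10): [0,1,3], [0,1,5], [0,2,3], [0,2,4], [0,4,5], [1,2,4], [1,2,5], [1,3,4], [2,3,5], [3,4,5]

so the chain groups are C_0 ≅ Z^6, C_1 ≅ Z^15, C_2 ≅ Z^10.

Boundary ∂_1: C_1 → C_0 sends each edge [p,q] (with p < q) to q − p.
The 6×15 boundary matrix has rank 5 and Smith normal form diag(1,1,1,1,1).

The boundary map ∂_2: C_2 → C_1 maps a triangle to the signed sum of its edges. For instance
  ∂[1,2,5] = [2,5] − [1,5] + [1,2],
  ∂[3,4,5] = [4,5] − [3,5] + [3,4].
The 15×10 boundary matrix has rank 10 and Smith normal form diag(1,1,1,1,1,1,1,1,1,2).

Now H_k = ker ∂_k / im ∂_{k+1}, so:

  H_0: rank C_0 − rank ∂_1 = 6 − 5 = 1, and the invariant factors of ∂_1 are all 1, so H_0 = Z.
  H_1: rank ker ∂_1 − rank ∂_2 = (15 − 5) − 10 = 0, and ∂_2 has invariant factor 2 > 1, so H_1 = Z/2.
  H_2: rank ker ∂_2 − rank ∂_3 = (10 − 10) − 0 = 0, and there is no ∂_3, so H_2 = 0.

As a check, the Euler characteristic is 6 − 15 + 10 = 1, which agrees with 1 − 0 + 0 = 1.
(K is a triangulation of the real projective plane RP^2.)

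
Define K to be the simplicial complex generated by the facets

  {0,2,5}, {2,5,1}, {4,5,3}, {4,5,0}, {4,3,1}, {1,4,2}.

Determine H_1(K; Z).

We work with the vertex ordering 0 < 1 < 2 < 3 < 4 < 5. The simplices of K, each written with vertices in increasing order, are:

  0-simplices (6): [0], [1], [2], [3], [4], [5]
  1-simplices (12): [0,2], [0,4], [0,5], [1,2], [1,3], [1,4], [1,5], [2,4], [2,5], [3,4], [3,5], [4,5]
  2-simplices (6): [0,2,5], [0,4,5], [1,2,4], [1,2,5], [1,3,4], [3,4,5]

Hence C_0 ≅ Z^6, C_1 ≅ Z^12, C_2 ≅ Z^6.

Boundary ∂_1: C_1 → C_0 is given by ∂[p,q] = [q] − [p]. For instance
  ∂[0,4] = [4] − [0].
As a 6×12 matrix over Z this has rank 5, with invariant factors (1,1,1,1,1).

Boundary ∂_2: C_2 → C_1 sends each 2-simplex [p,q,r] to [q,r] − [p,r] + [p,q]. For instance
  ∂[1,3,4] = [3,4] − [1,4] + [1,3],
  ∂[3,4,5] = [4,5] − [3,5] + [3,4].
The resulting 12×6 matrix has rank 6, and its Smith normal form has invariant factors (1,1,1,1,1,1).

From H_k ≅ ker(∂_k) / im(∂_{k+1}) we obtain:

  H_1: rank ker ∂_1 − rank ∂_2 = (12 − 5) − 6 = 1, and the invariant factors of ∂_2 are all 1, so H_1 ≅ Z.

H_1 = Z.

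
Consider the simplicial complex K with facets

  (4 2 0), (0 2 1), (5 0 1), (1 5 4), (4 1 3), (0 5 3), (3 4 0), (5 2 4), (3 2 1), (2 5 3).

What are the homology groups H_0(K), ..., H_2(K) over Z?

Order the vertices as 0 < 1 < 2 < 3 < 4 < 5. Listing each simplex with vertices in this order, K has dimension 2 with simplices:

  0-simplices (6): [0], [1], [2], [3], [4], [5]
  1-simplices (15): [0,1], [0,2], [0,3], [0,4], [0,5], [1,2], [1,3], [1,4], [1,5], [2,3], [2,4], [2,5], [3,4], [3,5], [4,5]
  2-simplices (10): [0,1,2], [0,1,5], [0,2,4], [0,3,4], [0,3,5], [1,2,3], [1,3,4], [1,4,5], [2,3,5], [2,4,5]

Hence C_0 ≅ Z^6, C_1 ≅ Z^15, C_2 ≅ Z^10.

∂_1: C_1 → C_0 is given by ∂[p,q] = [q] − [p].
The resulting 6×15 matrix has rank 5, and its Smith normal form has invariant factors (1,1,1,1,1).

The boundary map ∂_2: C_2 → C_1 sends each 2-simplex [p,q,r] to [q,r] − [p,r] + [p,q]. For instance
  ∂[2,3,5] = [3,5] − [2,5] + [2,3],
  ∂[0,1,5] = [1,5] − [0,5] + [0,1].
This gives a 15×10 integer matrix of rank 10; reducing to Smith normal form yields diagonal entries (1,1,1,1,1,1,1,1,1,2).

Now H_k = ker ∂_k / im ∂_{k+1}, so:

  H_0: rank C_0 − rank ∂_1 = 6 − 5 = 1, and the invariant factors of ∂_1 are all 1, so H_0 = Z.
  H_1: rank ker ∂_1 − rank ∂_2 = (15 − 5) − 10 = 0, and ∂_2 has invariant factor 2 > 1, so H_1 = Z/2.
  H_2: rank ker ∂_2 − rank ∂_3 = (10 − 10) − 0 = 0, and there is no ∂_3, so H_2 = 0.

As a check, the Euler characteristic is 6 − 15 + 10 = 1, which agrees with 1 − 0 + 0 = 1.

H_0 = Z,  H_1 = Z/2,  H_2 = 0.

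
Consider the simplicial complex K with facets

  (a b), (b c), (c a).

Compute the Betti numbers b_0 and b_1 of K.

We work with the vertex ordering a < b < c. The simplices of K, each written with vertices in increasing order, are:

  0-simplices (3): a, b, c
  1-simplices (3): ab, ac, bc

so the chain groups are C_0 ≅ Z^3, C_1 ≅ Z^3.

Boundary ∂_1: C_1 → C_0 is given by ∂[p,q] = [q] − [p]. For instance
  ∂bc = c − b.
As a 3×3 matrix over Z this has rank 2, with invariant factors (1,1).

Computing H_k = (kernel of ∂_k) / (image of ∂_{k+1}):

  H_0: rank C_0 − rank ∂_1 = 3 − 2 = 1, and the invariant factors of ∂_1 are all 1, so H_0 = Z.
  H_1: rank ker ∂_1 − rank ∂_2 = (3 − 2) − 0 = 1, and there is no ∂_2, so H_1 = Z.

Hence the Betti numbers are b_0 = 1, b_1 = 1.

b_0 = 1, b_1 = 1.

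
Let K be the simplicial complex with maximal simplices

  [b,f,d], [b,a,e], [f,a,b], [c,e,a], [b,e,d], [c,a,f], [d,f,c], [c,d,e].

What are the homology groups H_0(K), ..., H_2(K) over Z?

Fix the vertex order a < b < c < d < e < f and write every simplex with vertices in increasing order. Then dim K = 2 and the simplices of K are:

  0-simplices (6): a, b, c, d, e, f
  1-simplices (12): ab, ac, ae, af, bd, be, bf, cd, ce, cf, de, df
  2-simplices (8): abe, abf, ace, acf, bde, bdf, cde, cdf

giving chain groups C_0 ≅ Z^6, C_1 ≅ Z^12, C_2 ≅ Z^8.

Boundary ∂_1: C_1 → C_0 maps an edge to its endpoints' difference, ∂[p,q] = q − p.
This gives a 6×12 integer matrix of rank 5; reducing to Smith normal form yields diagonal entries (1,1,1,1,1).

∂_2: C_2 → C_1 maps a triangle to the signed sum of its edges. For instance
  ∂abe = be − ae + ab,
  ∂cde = de − ce + cd.
The 12×8 boundary matrix has rank 7 and Smith normal form diag(1,1,1,1,1,1,1).

Computing H_k = (kernel of ∂_k) / (image of ∂_{k+1}):

  H_0: rank C_0 − rank ∂_1 = 6 − 5 = 1, and the invariant factors of ∂_1 are all 1, so H_0 ≅ Z.
  H_1: rank ker ∂_1 − rank ∂_2 = (12 − 5) − 7 = 0, and the invariant factors of ∂_2 are all 1, so H_1 ≅ 0.
  H_2: rank ker ∂_2 − rank ∂_3 = (8 − 7) − 0 = 1, and there is no ∂_3, so H_2 ≅ Z.

(K is a triangulation of the 2-sphere S^2.)

H_0 ≅ Z,  H_1 = 0,  H_2 ≅ Z.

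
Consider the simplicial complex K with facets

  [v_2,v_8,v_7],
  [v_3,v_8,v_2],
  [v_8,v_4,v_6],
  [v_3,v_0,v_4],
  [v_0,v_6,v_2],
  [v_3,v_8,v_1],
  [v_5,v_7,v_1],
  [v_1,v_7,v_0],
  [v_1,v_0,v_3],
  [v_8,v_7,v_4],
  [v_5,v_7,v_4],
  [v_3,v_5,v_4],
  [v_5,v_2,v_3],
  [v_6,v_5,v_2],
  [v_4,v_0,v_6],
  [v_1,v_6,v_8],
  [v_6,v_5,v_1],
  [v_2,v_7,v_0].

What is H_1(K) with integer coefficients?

H_1 ≅ Z^2.

K has 9 vertices, 27 edges, 18 triangles.
rank ∂_1 = 8, rank ∂_2 = 17 ⇒ b_1 = 27 − 8 − 17 = 2; all invariant factors of ∂_2 are 1 so no torsion. So H_1 ≅ Z^2.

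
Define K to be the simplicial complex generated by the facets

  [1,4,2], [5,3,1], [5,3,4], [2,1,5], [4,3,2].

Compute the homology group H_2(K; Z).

Order the vertices as 1 < 2 < 3 < 4 < 5. Listing each simplex with vertices in this order, K has dimension 2 with simplices:

  0-simplices (5): [1], [2], [3], [4], [5]
  1-simplices (10): [1,2], [1,3], [1,4], [1,5], [2,3], [2,4], [2,5], [3,4], [3,5], [4,5]
  2-simplices (5): [1,2,4], [1,2,5], [1,3,5], [2,3,4], [3,4,5]

Hence C_0 ≅ Z^5, C_1 ≅ Z^10, C_2 ≅ Z^5.

∂_1: C_1 → C_0 maps an edge to its endpoints' difference, ∂[p,q] = q − p. For instance
  ∂[2,4] = [4] − [2].
This gives a 5×10 integer matrix of rank 4; reducing to Smith normal form yields diagonal entries (1,1,1,1).

∂_2: C_2 → C_1 maps a triangle to the signed sum of its edges. For instance
  ∂[2,3,4] = [3,4] − [2,4] + [2,3],
  ∂[3,4,5] = [4,5] − [3,5] + [3,4].
The 10×5 boundary matrix has rank 5 and Smith normal form diag(1,1,1,1,1).

Computing H_k = (kernel of ∂_k) / (image of ∂_{k+1}):

  H_2: rank ker ∂_2 − rank ∂_3 = (5 − 5) − 0 = 0, and there is no ∂_3, so H_2 ≅ 0.

H_2 ≅ 0.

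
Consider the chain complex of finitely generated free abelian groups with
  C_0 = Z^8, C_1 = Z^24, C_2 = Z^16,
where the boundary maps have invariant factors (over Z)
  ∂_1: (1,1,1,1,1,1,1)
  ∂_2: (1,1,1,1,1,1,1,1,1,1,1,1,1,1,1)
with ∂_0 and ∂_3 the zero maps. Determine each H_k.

H_0 ≅ Z,  H_1 ≅ Z^2,  H_2 ≅ Z.

H_0: b_0 = 8 − 0 − 7 = 1; torsion from ∂_1 factors > 1: none. So H_0 ≅ Z.
H_1: b_1 = 24 − 7 − 15 = 2; torsion from ∂_2 factors > 1: none. So H_1 ≅ Z^2.
H_2: b_2 = 16 − 15 − 0 = 1; torsion from ∂_3 factors > 1: none. So H_2 ≅ Z.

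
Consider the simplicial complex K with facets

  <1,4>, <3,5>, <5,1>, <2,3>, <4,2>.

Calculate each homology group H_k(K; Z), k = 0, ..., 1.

H_0 = Z,  H_1 = Z.

We work with the vertex ordering 1 < 2 < 3 < 4 < 5. The simplices of K, each written with vertices in increasing order, are:

  0-simplices (5): [1], [2], [3], [4], [5]
  1-simplices (5): [1,4], [1,5], [2,3], [2,4], [3,5]

so the chain groups are C_0 ≅ Z^5, C_1 ≅ Z^5.

Boundary ∂_1: C_1 → C_0 maps an edge to its endpoints' difference, ∂[p,q] = q − p.
The resulting 5×5 matrix has rank 4, and its Smith normal form has invariant factors (1,1,1,1).

From H_k ≅ ker(∂_k) / im(∂_{k+1}) we obtain:

  H_0: rank C_0 − rank ∂_1 = 5 − 4 = 1, and the invariant factors of ∂_1 are all 1, so H_0 = Z.
  H_1: rank ker ∂_1 − rank ∂_2 = (5 − 4) − 0 = 1, and there is no ∂_2, so H_1 = Z.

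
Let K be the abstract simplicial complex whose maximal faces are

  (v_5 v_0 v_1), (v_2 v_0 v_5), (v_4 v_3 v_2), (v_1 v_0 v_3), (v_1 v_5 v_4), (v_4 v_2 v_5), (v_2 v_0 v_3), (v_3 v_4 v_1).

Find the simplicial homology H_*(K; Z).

K has 6 vertices, 12 edges, 8 triangles.
rank ∂_0 = 0, rank ∂_1 = 5 ⇒ b_0 = 6 − 0 − 5 = 1; all invariant factors of ∂_1 are 1 so no torsion. So H_0 = Z.
rank ∂_1 = 5, rank ∂_2 = 7 ⇒ b_1 = 12 − 5 − 7 = 0; all invariant factors of ∂_2 are 1 so no torsion. So H_1 = 0.
rank ∂_2 = 7, rank ∂_3 = 0 ⇒ b_2 = 8 − 7 − 0 = 1. So H_2 = Z.

H_0 = Z,  H_1 = 0,  H_2 = Z.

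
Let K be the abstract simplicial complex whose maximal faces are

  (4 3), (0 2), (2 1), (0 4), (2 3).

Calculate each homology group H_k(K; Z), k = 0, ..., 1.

Order the vertices as 0 < 1 < 2 < 3 < 4. Listing each simplex with vertices in this order, K has dimension 1 with simplices:

  0-simplices (5): [0], [1], [2], [3], [4]
  1-simplices (5): [0,2], [0,4], [1,2], [2,3], [3,4]

giving chain groups C_0 ≅ Z^5, C_1 ≅ Z^5.

The boundary map ∂_1: C_1 → C_0 is given by ∂[p,q] = [q] − [p]. For instance
  ∂[3,4] = [4] − [3].
As a 5×5 matrix over Z this has rank 4, with invariant factors (1,1,1,1).

Now H_k = ker ∂_k / im ∂_{k+1}, so:

  H_0: rank C_0 − rank ∂_1 = 5 − 4 = 1, and the invariant factors of ∂_1 are all 1, so H_0 = Z.
  H_1: rank ker ∂_1 − rank ∂_2 = (5 − 4) − 0 = 1, and there is no ∂_2, so H_1 = Z.

H_0 = Z,  H_1 = Z.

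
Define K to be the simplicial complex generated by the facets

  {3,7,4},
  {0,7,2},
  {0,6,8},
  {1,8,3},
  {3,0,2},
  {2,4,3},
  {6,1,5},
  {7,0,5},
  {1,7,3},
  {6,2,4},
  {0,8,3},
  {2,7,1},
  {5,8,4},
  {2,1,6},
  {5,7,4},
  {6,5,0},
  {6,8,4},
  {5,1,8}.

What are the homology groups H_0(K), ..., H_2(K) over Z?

We work with the vertex ordering 0 < 1 < 2 < 3 < 4 < 5 < 6 < 7 < 8. The simplices of K, each written with vertices in increasing order, are:

  0-simplices (9): [0], [1], [2], [3], [4], [5], [6], [7], [8]
  1-simplices (27): (27 of them)
  2-simplices (18): [0,2,3], [0,2,7], [0,3,8], [0,5,6], [0,5,7], [0,6,8], [1,2,6], [1,2,7], [1,3,7], [1,3,8], [1,5,6], [1,5,8], [2,3,4], [2,4,6], [3,4,7], [4,5,7], [4,5,8], [4,6,8]

giving chain groups C_0 ≅ Z^9, C_1 ≅ Z^27, C_2 ≅ Z^18.

The boundary map ∂_1: C_1 → C_0 is given by ∂[p,q] = [q] − [p]. For instance
  ∂[4,5] = [5] − [4].
The 9×27 boundary matrix has rank 8 and Smith normal form diag(1,1,1,1,1,1,1,1).

Boundary ∂_2: C_2 → C_1 maps a triangle to the signed sum of its edges. For instance
  ∂[1,2,6] = [2,6] − [1,6] + [1,2],
  ∂[2,4,6] = [4,6] − [2,6] + [2,4].
The resulting 27×18 matrix has rank 18, and its Smith normal form has invariant factors (1,1,1,1,1,1,1,1,1,1,1,1,1,1,1,1,1,2).

From H_k ≅ ker(∂_k) / im(∂_{k+1}) we obtain:

  H_0: rank C_0 − rank ∂_1 = 9 − 8 = 1, and the invariant factors of ∂_1 are all 1, so H_0 ≅ Z.
  H_1: rank ker ∂_1 − rank ∂_2 = (27 − 8) − 18 = 1, and ∂_2 has invariant factor 2 > 1, so H_1 ≅ Z ⊕ Z_2.
  H_2: rank ker ∂_2 − rank ∂_3 = (18 − 18) − 0 = 0, and there is no ∂_3, so H_2 ≅ 0.

As a check, the Euler characteristic is 9 − 27 + 18 = 0, which agrees with 1 − 1 + 0 = 0.

H_0 ≅ Z,  H_1 ≅ Z ⊕ Z_2,  H_2 = 0.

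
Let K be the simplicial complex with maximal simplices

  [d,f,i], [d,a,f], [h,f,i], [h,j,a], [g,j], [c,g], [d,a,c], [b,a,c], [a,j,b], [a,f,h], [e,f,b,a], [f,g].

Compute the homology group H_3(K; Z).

H_3 ≅ 0.

We work with the vertex ordering a < b < c < d < e < f < g < h < i < j. The simplices of K, each written with vertices in increasing order, are:

  0-simplices (10): a, b, c, d, e, f, g, h, i, j
  1-simplices (22): ab, ac, ad, ae, af, ah, aj, bc, be, bf, bj, cd, cg, df, di, ef, fg, fh, fi, gj, hi, hj
  2-simplices (12): abc, abe, abf, abj, acd, adf, aef, afh, ahj, bef, dfi, fhi
  3-simplices (1): abef

Hence C_0 ≅ Z^10, C_1 ≅ Z^22, C_2 ≅ Z^12, C_3 ≅ Z^1.

The boundary map ∂_1: C_1 → C_0 maps an edge to its endpoints' difference, ∂[p,q] = q − p. For instance
  ∂hi = i − h.
As a 10×22 matrix over Z this has rank 9, with invariant factors (1,1,1,1,1,1,1,1,1).

The boundary map ∂_2: C_2 → C_1 maps a triangle to the signed sum of its edges. For instance
  ∂abe = be − ae + ab,
  ∂abc = bc − ac + ab.
This gives a 22×12 integer matrix of rank 11; reducing to Smith normal form yields diagonal entries (1,1,1,1,1,1,1,1,1,1,1).

The boundary map ∂_3: C_3 → C_2 sends each 3-simplex σ to the alternating sum Σ_i (−1)^i (σ with its i-th vertex removed). For instance
  ∂abef = bef − aef + abf − abe.
As a 12×1 matrix over Z this has rank 1, with invariant factors (1).

Now H_k = ker ∂_k / im ∂_{k+1}, so:

  H_3: rank ker ∂_3 − rank ∂_4 = (1 − 1) − 0 = 0, and there is no ∂_4, so H_3 = 0.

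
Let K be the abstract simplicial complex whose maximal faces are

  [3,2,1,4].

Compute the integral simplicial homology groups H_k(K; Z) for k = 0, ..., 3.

Take the total order 1 < 2 < 3 < 4 on the vertex set. Then K (dimension 3) consists of the simplices:

  0-simplices (4): [1], [2], [3], [4]
  1-simplices (6): [1,2], [1,3], [1,4], [2,3], [2,4], [3,4]
  2-simplices (4): [1,2,3], [1,2,4], [1,3,4], [2,3,4]
  3-simplices (1): [1,2,3,4]

so the chain groups are C_0 ≅ Z^4, C_1 ≅ Z^6, C_2 ≅ Z^4, C_3 ≅ Z^1.

∂_1: C_1 → C_0 is given by ∂[p,q] = [q] − [p].
The 4×6 boundary matrix has rank 3 and Smith normal form diag(1,1,1).

Boundary ∂_2: C_2 → C_1 sends each 2-simplex [p,q,r] to [q,r] − [p,r] + [p,q]. For instance
  ∂[1,2,4] = [2,4] − [1,4] + [1,2],
  ∂[2,3,4] = [3,4] − [2,4] + [2,3].
This gives a 6×4 integer matrix of rank 3; reducing to Smith normal form yields diagonal entries (1,1,1).

∂_3: C_3 → C_2 sends each 3-simplex σ to the alternating sum Σ_i (−1)^i (σ with its i-th vertex removed). For instance
  ∂[1,2,3,4] = [2,3,4] − [1,3,4] + [1,2,4] − [1,2,3].
The 4×1 boundary matrix has rank 1 and Smith normal form diag(1).

From H_k ≅ ker(∂_k) / im(∂_{k+1}) we obtain:

  H_0: rank C_0 − rank ∂_1 = 4 − 3 = 1, and the invariant factors of ∂_1 are all 1, so H_0 = Z.
  H_1: rank ker ∂_1 − rank ∂_2 = (6 − 3) − 3 = 0, and the invariant factors of ∂_2 are all 1, so H_1 = 0.
  H_2: rank ker ∂_2 − rank ∂_3 = (4 − 3) − 1 = 0, and the invariant factors of ∂_3 are all 1, so H_2 = 0.
  H_3: rank ker ∂_3 − rank ∂_4 = (1 − 1) − 0 = 0, and there is no ∂_4, so H_3 = 0.

H_0 = Z,  H_1 = 0,  H_2 = 0,  H_3 = 0.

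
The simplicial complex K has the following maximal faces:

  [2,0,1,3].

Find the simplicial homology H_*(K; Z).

H_0 = Z,  H_1 = 0,  H_2 = 0,  H_3 = 0.

Order the vertices as 0 < 1 < 2 < 3. Listing each simplex with vertices in this order, K has dimension 3 with simplices:

  0-simplices (4): [0], [1], [2], [3]
  1-simplices (6): [0,1], [0,2], [0,3], [1,2], [1,3], [2,3]
  2-simplices (4): [0,1,2], [0,1,3], [0,2,3], [1,2,3]
  3-simplices (1): [0,1,2,3]

giving chain groups C_0 ≅ Z^4, C_1 ≅ Z^6, C_2 ≅ Z^4, C_3 ≅ Z^1.

The boundary map ∂_1: C_1 → C_0 maps an edge to its endpoints' difference, ∂[p,q] = q − p.
The 4×6 boundary matrix has rank 3 and Smith normal form diag(1,1,1).

The boundary map ∂_2: C_2 → C_1 maps a triangle to the signed sum of its edges. For instance
  ∂[0,1,2] = [1,2] − [0,2] + [0,1],
  ∂[1,2,3] = [2,3] − [1,3] + [1,2].
As a 6×4 matrix over Z this has rank 3, with invariant factors (1,1,1).

Boundary ∂_3: C_3 → C_2 sends each 3-simplex σ to the alternating sum Σ_i (−1)^i (σ with its i-th vertex removed). For instance
  ∂[0,1,2,3] = [1,2,3] − [0,2,3] + [0,1,3] − [0,1,2].
The resulting 4×1 matrix has rank 1, and its Smith normal form has invariant factors (1).

Reading off H_k = ker ∂_k / im ∂_{k+1}:

  H_0: rank C_0 − rank ∂_1 = 4 − 3 = 1, and the invariant factors of ∂_1 are all 1, so H_0 ≅ Z.
  H_1: rank ker ∂_1 − rank ∂_2 = (6 − 3) − 3 = 0, and the invariant factors of ∂_2 are all 1, so H_1 ≅ 0.
  H_2: rank ker ∂_2 − rank ∂_3 = (4 − 3) − 1 = 0, and the invariant factors of ∂_3 are all 1, so H_2 ≅ 0.
  H_3: rank ker ∂_3 − rank ∂_4 = (1 − 1) − 0 = 0, and there is no ∂_4, so H_3 ≅ 0.

As a check, the Euler characteristic is 4 − 6 + 4 − 1 = 1, which agrees with 1 − 0 + 0 − 0 = 1.
(K is a triangulation of the 3-simplex.)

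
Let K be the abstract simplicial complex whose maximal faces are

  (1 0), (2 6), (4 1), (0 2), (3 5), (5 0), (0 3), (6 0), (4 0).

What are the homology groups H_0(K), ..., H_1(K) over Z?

H_0 = Z,  H_1 = Z^3.

Order the vertices as 0 < 1 < 2 < 3 < 4 < 5 < 6. Listing each simplex with vertices in this order, K has dimension 1 with simplices:

  0-simplices (7): [0], [1], [2], [3], [4], [5], [6]
  1-simplices (9): [0,1], [0,2], [0,3], [0,4], [0,5], [0,6], [1,4], [2,6], [3,5]

giving chain groups C_0 ≅ Z^7, C_1 ≅ Z^9.

∂_1: C_1 → C_0 is given by ∂[p,q] = [q] − [p].
The 7×9 boundary matrix has rank 6 and Smith normal form diag(1,1,1,1,1,1).

Computing H_k = (kernel of ∂_k) / (image of ∂_{k+1}):

  H_0: rank C_0 − rank ∂_1 = 7 − 6 = 1, and the invariant factors of ∂_1 are all 1, so H_0 = Z.
  H_1: rank ker ∂_1 − rank ∂_2 = (9 − 6) − 0 = 3, and there is no ∂_2, so H_1 = Z^3.

As a check, the Euler characteristic is 7 − 9 = -2, which agrees with 1 − 3 = -2.
(K is a triangulation of a wedge of 3 circles.)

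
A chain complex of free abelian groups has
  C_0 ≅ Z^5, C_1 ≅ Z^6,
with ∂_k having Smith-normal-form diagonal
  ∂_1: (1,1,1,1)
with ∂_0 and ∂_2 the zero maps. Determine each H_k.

H_0 = Z,  H_1 = Z^2.

H_0: b_0 = 5 − 0 − 4 = 1; torsion from ∂_1 factors > 1: none. So H_0 = Z.
H_1: b_1 = 6 − 4 − 0 = 2; torsion from ∂_2 factors > 1: none. So H_1 = Z^2.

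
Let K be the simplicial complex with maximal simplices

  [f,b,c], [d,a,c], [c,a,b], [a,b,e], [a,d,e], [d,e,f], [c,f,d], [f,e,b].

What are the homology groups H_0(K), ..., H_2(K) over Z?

Take the total order a < b < c < d < e < f on the vertex set. Then K (dimension 2) consists of the simplices:

  0-simplices (6): a, b, c, d, e, f
  1-simplices (12): ab, ac, ad, ae, bc, be, bf, cd, cf, de, df, ef
  2-simplices (8): abc, abe, acd, ade, bcf, bef, cdf, def

so the chain groups are C_0 ≅ Z^6, C_1 ≅ Z^12, C_2 ≅ Z^8.

∂_1: C_1 → C_0 maps an edge to its endpoints' difference, ∂[p,q] = q − p. For instance
  ∂de = e − d.
This gives a 6×12 integer matrix of rank 5; reducing to Smith normal form yields diagonal entries (1,1,1,1,1).

∂_2: C_2 → C_1 sends each 2-simplex [p,q,r] to [q,r] − [p,r] + [p,q]. For instance
  ∂abe = be − ae + ab,
  ∂ade = de − ae + ad.
The resulting 12×8 matrix has rank 7, and its Smith normal form has invariant factors (1,1,1,1,1,1,1).

From H_k ≅ ker(∂_k) / im(∂_{k+1}) we obtain:

  H_0: rank C_0 − rank ∂_1 = 6 − 5 = 1, and the invariant factors of ∂_1 are all 1, so H_0 = Z.
  H_1: rank ker ∂_1 − rank ∂_2 = (12 − 5) − 7 = 0, and the invariant factors of ∂_2 are all 1, so H_1 = 0.
  H_2: rank ker ∂_2 − rank ∂_3 = (8 − 7) − 0 = 1, and there is no ∂_3, so H_2 = Z.

(K is a triangulation of the 2-sphere S^2.)

H_0 ≅ Z,  H_1 = 0,  H_2 ≅ Z.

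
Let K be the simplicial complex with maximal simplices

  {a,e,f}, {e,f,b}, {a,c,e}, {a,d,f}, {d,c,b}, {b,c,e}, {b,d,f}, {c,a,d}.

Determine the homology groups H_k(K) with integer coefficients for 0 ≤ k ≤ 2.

Take the total order a < b < c < d < e < f on the vertex set. Then K (dimension 2) consists of the simplices:

  0-simplices (6): a, b, c, d, e, f
  1-simplices (12): ac, ad, ae, af, bc, bd, be, bf, cd, ce, df, ef
  2-simplices (8): acd, ace, adf, aef, bcd, bce, bdf, bef

giving chain groups C_0 ≅ Z^6, C_1 ≅ Z^12, C_2 ≅ Z^8.

Boundary ∂_1: C_1 → C_0 sends each edge [p,q] (with p < q) to q − p. For instance
  ∂bf = f − b.
The 6×12 boundary matrix has rank 5 and Smith normal form diag(1,1,1,1,1).

Boundary ∂_2: C_2 → C_1 acts by ∂[p,q,r] = [q,r] − [p,r] + [p,q]. For instance
  ∂ace = ce − ae + ac,
  ∂bcd = cd − bd + bc.
This gives a 12×8 integer matrix of rank 7; reducing to Smith normal form yields diagonal entries (1,1,1,1,1,1,1).

Computing H_k = (kernel of ∂_k) / (image of ∂_{k+1}):

  H_0: rank C_0 − rank ∂_1 = 6 − 5 = 1, and the invariant factors of ∂_1 are all 1, so H_0 = Z.
  H_1: rank ker ∂_1 − rank ∂_2 = (12 − 5) − 7 = 0, and the invariant factors of ∂_2 are all 1, so H_1 = 0.
  H_2: rank ker ∂_2 − rank ∂_3 = (8 − 7) − 0 = 1, and there is no ∂_3, so H_2 = Z.

As a check, the Euler characteristic is 6 − 12 + 8 = 2, which agrees with 1 − 0 + 1 = 2.

H_0 ≅ Z,  H_1 = 0,  H_2 ≅ Z.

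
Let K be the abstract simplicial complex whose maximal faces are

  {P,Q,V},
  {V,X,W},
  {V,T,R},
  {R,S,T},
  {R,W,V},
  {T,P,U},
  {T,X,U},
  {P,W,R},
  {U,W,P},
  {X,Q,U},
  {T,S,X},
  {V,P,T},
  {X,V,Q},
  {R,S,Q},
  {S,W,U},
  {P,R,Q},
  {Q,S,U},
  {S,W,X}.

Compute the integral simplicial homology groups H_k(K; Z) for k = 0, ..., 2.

H_0 = Z,  H_1 = Z ⊕ Z/2,  H_2 = 0.

Order the vertices as P < Q < R < S < T < U < V < W < X. Listing each simplex with vertices in this order, K has dimension 2 with simplices:

  0-simplices (9): P, Q, R, S, T, U, V, W, X
  1-simplices (27): PQ, PR, PT, PU, PV, PW, QR, QS, QU, QV, QX, RS, RT, RV, RW, ST, SU, SW, SX, TU, TV, TX, UW, UX, VW, VX, WX
  2-simplices (18): PQR, PQV, PRW, PTU, PTV, PUW, QRS, QSU, QUX, QVX, RST, RTV, RVW, STX, SUW, SWX, TUX, VWX

Hence C_0 ≅ Z^9, C_1 ≅ Z^27, C_2 ≅ Z^18.

Boundary ∂_1: C_1 → C_0 is given by ∂[p,q] = [q] − [p]. For instance
  ∂QS = S − Q.
The 9×27 boundary matrix has rank 8 and Smith normal form diag(1,1,1,1,1,1,1,1).

∂_2: C_2 → C_1 acts by ∂[p,q,r] = [q,r] − [p,r] + [p,q]. For instance
  ∂TUX = UX − TX + TU,
  ∂RVW = VW − RW + RV.
As a 27×18 matrix over Z this has rank 18, with invariant factors (1,1,1,1,1,1,1,1,1,1,1,1,1,1,1,1,1,2).

Reading off H_k = ker ∂_k / im ∂_{k+1}:

  H_0: rank C_0 − rank ∂_1 = 9 − 8 = 1, and the invariant factors of ∂_1 are all 1, so H_0 = Z.
  H_1: rank ker ∂_1 − rank ∂_2 = (27 − 8) − 18 = 1, and ∂_2 has invariant factor 2 > 1, so H_1 = Z ⊕ Z/2.
  H_2: rank ker ∂_2 − rank ∂_3 = (18 − 18) − 0 = 0, and there is no ∂_3, so H_2 = 0.

(K is a triangulation of the Klein bottle.)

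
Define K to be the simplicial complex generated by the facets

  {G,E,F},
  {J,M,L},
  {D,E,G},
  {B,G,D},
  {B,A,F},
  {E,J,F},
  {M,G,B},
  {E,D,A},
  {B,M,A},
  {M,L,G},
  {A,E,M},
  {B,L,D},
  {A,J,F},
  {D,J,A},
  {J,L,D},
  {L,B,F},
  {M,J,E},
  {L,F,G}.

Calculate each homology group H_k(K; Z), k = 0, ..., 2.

H_0 ≅ Z,  H_1 ≅ Z ⊕ Z/2,  H_2 = 0.

We work with the vertex ordering A < B < D < E < F < G < J < L < M. The simplices of K, each written with vertices in increasing order, are:

  0-simplices (9): A, B, D, E, F, G, J, L, M
  1-simplices (27): AB, AD, AE, AF, AJ, AM, BD, BF, BG, BL, BM, DE, DG, DJ, DL, EF, EG, EJ, EM, FG, FJ, FL, GL, GM, JL, JM, LM
  2-simplices (18): ABF, ABM, ADE, ADJ, AEM, AFJ, BDG, BDL, BFL, BGM, DEG, DJL, EFG, EFJ, EJM, FGL, GLM, JLM

so the chain groups are C_0 ≅ Z^9, C_1 ≅ Z^27, C_2 ≅ Z^18.

The boundary map ∂_1: C_1 → C_0 sends each edge [p,q] (with p < q) to q − p.
As a 9×27 matrix over Z this has rank 8, with invariant factors (1,1,1,1,1,1,1,1).

∂_2: C_2 → C_1 sends each 2-simplex [p,q,r] to [q,r] − [p,r] + [p,q]. For instance
  ∂ABM = BM − AM + AB,
  ∂BGM = GM − BM + BG.
This gives a 27×18 integer matrix of rank 18; reducing to Smith normal form yields diagonal entries (1,1,1,1,1,1,1,1,1,1,1,1,1,1,1,1,1,2).

Reading off H_k = ker ∂_k / im ∂_{k+1}:

  H_0: rank C_0 − rank ∂_1 = 9 − 8 = 1, and the invariant factors of ∂_1 are all 1, so H_0 ≅ Z.
  H_1: rank ker ∂_1 − rank ∂_2 = (27 − 8) − 18 = 1, and ∂_2 has invariant factor 2 > 1, so H_1 ≅ Z ⊕ Z/2.
  H_2: rank ker ∂_2 − rank ∂_3 = (18 − 18) − 0 = 0, and there is no ∂_3, so H_2 ≅ 0.

(K is a triangulation of the Klein bottle.)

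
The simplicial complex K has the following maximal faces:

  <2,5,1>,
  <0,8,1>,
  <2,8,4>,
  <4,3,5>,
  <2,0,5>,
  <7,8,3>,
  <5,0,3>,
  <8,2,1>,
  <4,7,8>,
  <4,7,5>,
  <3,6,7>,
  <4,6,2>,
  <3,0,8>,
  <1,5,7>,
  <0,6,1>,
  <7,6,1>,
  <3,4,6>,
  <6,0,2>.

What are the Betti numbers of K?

b_0 = 1, b_1 = 1, b_2 = 0.

Fix the vertex order 0 < 1 < 2 < 3 < 4 < 5 < 6 < 7 < 8 and write every simplex with vertices in increasing order. Then dim K = 2 and the simplices of K are:

  0-simplices (9): [0], [1], [2], [3], [4], [5], [6], [7], [8]
  1-simplices (27): (27 of them)
  2-simplices (18): [0,1,6], [0,1,8], [0,2,5], [0,2,6], [0,3,5], [0,3,8], [1,2,5], [1,2,8], [1,5,7], [1,6,7], [2,4,6], [2,4,8], [3,4,5], [3,4,6], [3,6,7], [3,7,8], [4,5,7], [4,7,8]

giving chain groups C_0 ≅ Z^9, C_1 ≅ Z^27, C_2 ≅ Z^18.

Boundary ∂_1: C_1 → C_0 maps an edge to its endpoints' difference, ∂[p,q] = q − p. For instance
  ∂[0,6] = [6] − [0].
The resulting 9×27 matrix has rank 8, and its Smith normal form has invariant factors (1,1,1,1,1,1,1,1).

Boundary ∂_2: C_2 → C_1 acts by ∂[p,q,r] = [q,r] − [p,r] + [p,q]. For instance
  ∂[0,2,5] = [2,5] − [0,5] + [0,2],
  ∂[2,4,6] = [4,6] − [2,6] + [2,4].
This gives a 27×18 integer matrix of rank 18; reducing to Smith normal form yields diagonal entries (1,1,1,1,1,1,1,1,1,1,1,1,1,1,1,1,1,2).

Computing H_k = (kernel of ∂_k) / (image of ∂_{k+1}):

  H_0: rank C_0 − rank ∂_1 = 9 − 8 = 1, and the invariant factors of ∂_1 are all 1, so H_0 = Z.
  H_1: rank ker ∂_1 − rank ∂_2 = (27 − 8) − 18 = 1, and ∂_2 has invariant factor 2 > 1, so H_1 = Z ⊕ Z/2Z.
  H_2: rank ker ∂_2 − rank ∂_3 = (18 − 18) − 0 = 0, and there is no ∂_3, so H_2 = 0.

(K is a triangulation of the Klein bottle.)

Hence the Betti numbers are b_0 = 1, b_1 = 1, b_2 = 0.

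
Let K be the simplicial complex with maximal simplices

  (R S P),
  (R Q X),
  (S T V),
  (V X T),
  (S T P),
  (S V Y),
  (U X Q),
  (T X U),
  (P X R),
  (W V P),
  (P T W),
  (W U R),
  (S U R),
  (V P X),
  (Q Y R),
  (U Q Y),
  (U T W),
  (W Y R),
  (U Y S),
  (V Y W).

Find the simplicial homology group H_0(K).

H_0 ≅ Z.

Fix the vertex order P < Q < R < S < T < U < V < W < X < Y and write every simplex with vertices in increasing order. Then dim K = 2 and the simplices of K are:

  0-simplices (10): P, Q, R, S, T, U, V, W, X, Y
  1-simplices (30): PR, PS, PT, PV, PW, PX, QR, QU, QX, QY, RS, RU, RW, RX, RY, ST, SU, SV, SY, TU, TV, TW, TX, UW, UX, UY, VW, VX, VY, WY
  2-simplices (20): PRS, PRX, PST, PTW, PVW, PVX, QRX, QRY, QUX, QUY, RSU, RUW, RWY, STV, SUY, SVY, TUW, TUX, TVX, VWY

Hence C_0 ≅ Z^10, C_1 ≅ Z^30, C_2 ≅ Z^20.

∂_1: C_1 → C_0 sends each edge [p,q] (with p < q) to q − p. For instance
  ∂PX = X − P.
The resulting 10×30 matrix has rank 9, and its Smith normal form has invariant factors (1,1,1,1,1,1,1,1,1).

∂_2: C_2 → C_1 maps a triangle to the signed sum of its edges. For instance
  ∂PRX = RX − PX + PR,
  ∂QRY = RY − QY + QR.
As a 30×20 matrix over Z this has rank 20, with invariant factors (1,1,1,1,1,1,1,1,1,1,1,1,1,1,1,1,1,1,1,2).

Now H_k = ker ∂_k / im ∂_{k+1}, so:

  H_0: rank C_0 − rank ∂_1 = 10 − 9 = 1, and the invariant factors of ∂_1 are all 1, so H_0 = Z.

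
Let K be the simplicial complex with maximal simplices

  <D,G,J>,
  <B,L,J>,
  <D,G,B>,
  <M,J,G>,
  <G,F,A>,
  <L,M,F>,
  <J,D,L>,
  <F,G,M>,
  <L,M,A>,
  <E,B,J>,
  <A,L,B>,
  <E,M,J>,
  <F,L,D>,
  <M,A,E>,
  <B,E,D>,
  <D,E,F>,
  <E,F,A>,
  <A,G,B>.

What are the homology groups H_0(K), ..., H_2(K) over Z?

Take the total order A < B < D < E < F < G < J < L < M on the vertex set. Then K (dimension 2) consists of the simplices:

  0-simplices (9): A, B, D, E, F, G, J, L, M
  1-simplices (27): AB, AE, AF, AG, AL, AM, BD, BE, BG, BJ, BL, DE, DF, DG, DJ, DL, EF, EJ, EM, FG, FL, FM, GJ, GM, JL, JM, LM
  2-simplices (18): ABG, ABL, AEF, AEM, AFG, ALM, BDE, BDG, BEJ, BJL, DEF, DFL, DGJ, DJL, EJM, FGM, FLM, GJM

giving chain groups C_0 ≅ Z^9, C_1 ≅ Z^27, C_2 ≅ Z^18.

Boundary ∂_1: C_1 → C_0 sends each edge [p,q] (with p < q) to q − p.
The resulting 9×27 matrix has rank 8, and its Smith normal form has invariant factors (1,1,1,1,1,1,1,1).

∂_2: C_2 → C_1 acts by ∂[p,q,r] = [q,r] − [p,r] + [p,q]. For instance
  ∂FGM = GM − FM + FG,
  ∂AEM = EM − AM + AE.
The 27×18 boundary matrix has rank 18 and Smith normal form diag(1,1,1,1,1,1,1,1,1,1,1,1,1,1,1,1,1,2).

Reading off H_k = ker ∂_k / im ∂_{k+1}:

  H_0: rank C_0 − rank ∂_1 = 9 − 8 = 1, and the invariant factors of ∂_1 are all 1, so H_0 = Z.
  H_1: rank ker ∂_1 − rank ∂_2 = (27 − 8) − 18 = 1, and ∂_2 has invariant factor 2 > 1, so H_1 = Z ⊕ Z/2.
  H_2: rank ker ∂_2 − rank ∂_3 = (18 − 18) − 0 = 0, and there is no ∂_3, so H_2 = 0.

(K is a triangulation of the Klein bottle.)

H_0 ≅ Z,  H_1 ≅ Z ⊕ Z/2,  H_2 = 0.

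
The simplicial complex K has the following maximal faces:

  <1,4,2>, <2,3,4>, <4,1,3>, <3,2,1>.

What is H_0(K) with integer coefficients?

Take the total order 1 < 2 < 3 < 4 on the vertex set. Then K (dimension 2) consists of the simplices:

  0-simplices (4): [1], [2], [3], [4]
  1-simplices (6): [1,2], [1,3], [1,4], [2,3], [2,4], [3,4]
  2-simplices (4): [1,2,3], [1,2,4], [1,3,4], [2,3,4]

giving chain groups C_0 ≅ Z^4, C_1 ≅ Z^6, C_2 ≅ Z^4.

Boundary ∂_1: C_1 → C_0 is given by ∂[p,q] = [q] − [p]. For instance
  ∂[1,3] = [3] − [1].
The 4×6 boundary matrix has rank 3 and Smith normal form diag(1,1,1).

Boundary ∂_2: C_2 → C_1 acts by ∂[p,q,r] = [q,r] − [p,r] + [p,q]. For instance
  ∂[1,2,3] = [2,3] − [1,3] + [1,2],
  ∂[2,3,4] = [3,4] − [2,4] + [2,3].
As a 6×4 matrix over Z this has rank 3, with invariant factors (1,1,1).

From H_k ≅ ker(∂_k) / im(∂_{k+1}) we obtain:

  H_0: rank C_0 − rank ∂_1 = 4 − 3 = 1, and the invariant factors of ∂_1 are all 1, so H_0 ≅ Z.

H_0 = Z.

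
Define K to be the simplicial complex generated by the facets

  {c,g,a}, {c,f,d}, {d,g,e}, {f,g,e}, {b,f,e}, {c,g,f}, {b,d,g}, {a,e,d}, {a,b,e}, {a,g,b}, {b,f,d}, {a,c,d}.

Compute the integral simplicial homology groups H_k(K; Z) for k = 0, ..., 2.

Order the vertices as a < b < c < d < e < f < g. Listing each simplex with vertices in this order, K has dimension 2 with simplices:

  0-simplices (7): a, b, c, d, e, f, g
  1-simplices (18): ab, ac, ad, ae, ag, bd, be, bf, bg, cd, cf, cg, de, df, dg, ef, eg, fg
  2-simplices (12): abe, abg, acd, acg, ade, bdf, bdg, bef, cdf, cfg, deg, efg

Hence C_0 ≅ Z^7, C_1 ≅ Z^18, C_2 ≅ Z^12.

The boundary map ∂_1: C_1 → C_0 sends each edge [p,q] (with p < q) to q − p.
The 7×18 boundary matrix has rank 6 and Smith normal form diag(1,1,1,1,1,1).

∂_2: C_2 → C_1 maps a triangle to the signed sum of its edges. For instance
  ∂ade = de − ae + ad,
  ∂acd = cd − ad + ac.
The 18×12 boundary matrix has rank 12 and Smith normal form diag(1,1,1,1,1,1,1,1,1,1,1,2).

Computing H_k = (kernel of ∂_k) / (image of ∂_{k+1}):

  H_0: rank C_0 − rank ∂_1 = 7 − 6 = 1, and the invariant factors of ∂_1 are all 1, so H_0 = Z.
  H_1: rank ker ∂_1 − rank ∂_2 = (18 − 6) − 12 = 0, and ∂_2 has invariant factor 2 > 1, so H_1 = Z/2.
  H_2: rank ker ∂_2 − rank ∂_3 = (12 − 12) − 0 = 0, and there is no ∂_3, so H_2 = 0.

H_0 = Z,  H_1 = Z/2,  H_2 = 0.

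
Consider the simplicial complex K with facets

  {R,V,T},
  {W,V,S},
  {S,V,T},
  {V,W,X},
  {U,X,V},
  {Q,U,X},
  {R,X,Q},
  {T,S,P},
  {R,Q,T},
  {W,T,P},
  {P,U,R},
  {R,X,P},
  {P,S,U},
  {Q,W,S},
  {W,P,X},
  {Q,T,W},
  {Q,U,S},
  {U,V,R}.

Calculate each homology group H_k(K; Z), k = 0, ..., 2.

H_0 = Z,  H_1 = Z × Z/2,  H_2 = 0.

Fix the vertex order P < Q < R < S < T < U < V < W < X and write every simplex with vertices in increasing order. Then dim K = 2 and the simplices of K are:

  0-simplices (9): P, Q, R, S, T, U, V, W, X
  1-simplices (27): PR, PS, PT, PU, PW, PX, QR, QS, QT, QU, QW, QX, RT, RU, RV, RX, ST, SU, SV, SW, TV, TW, UV, UX, VW, VX, WX
  2-simplices (18): PRU, PRX, PST, PSU, PTW, PWX, QRT, QRX, QSU, QSW, QTW, QUX, RTV, RUV, STV, SVW, UVX, VWX

giving chain groups C_0 ≅ Z^9, C_1 ≅ Z^27, C_2 ≅ Z^18.

The boundary map ∂_1: C_1 → C_0 sends each edge [p,q] (with p < q) to q − p. For instance
  ∂WX = X − W.
This gives a 9×27 integer matrix of rank 8; reducing to Smith normal form yields diagonal entries (1,1,1,1,1,1,1,1).

Boundary ∂_2: C_2 → C_1 acts by ∂[p,q,r] = [q,r] − [p,r] + [p,q]. For instance
  ∂PWX = WX − PX + PW,
  ∂UVX = VX − UX + UV.
The 27×18 boundary matrix has rank 18 and Smith normal form diag(1,1,1,1,1,1,1,1,1,1,1,1,1,1,1,1,1,2).

Computing H_k = (kernel of ∂_k) / (image of ∂_{k+1}):

  H_0: rank C_0 − rank ∂_1 = 9 − 8 = 1, and the invariant factors of ∂_1 are all 1, so H_0 ≅ Z.
  H_1: rank ker ∂_1 − rank ∂_2 = (27 − 8) − 18 = 1, and ∂_2 has invariant factor 2 > 1, so H_1 ≅ Z × Z/2.
  H_2: rank ker ∂_2 − rank ∂_3 = (18 − 18) − 0 = 0, and there is no ∂_3, so H_2 ≅ 0.

(K is a triangulation of the Klein bottle.)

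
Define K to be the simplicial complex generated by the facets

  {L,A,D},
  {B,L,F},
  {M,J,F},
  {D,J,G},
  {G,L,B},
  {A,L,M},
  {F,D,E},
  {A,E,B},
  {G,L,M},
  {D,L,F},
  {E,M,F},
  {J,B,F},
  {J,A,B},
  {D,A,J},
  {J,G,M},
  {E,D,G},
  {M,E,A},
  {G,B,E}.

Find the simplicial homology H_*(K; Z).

H_0 = Z,  H_1 = Z^2,  H_2 = Z.

Take the total order A < B < D < E < F < G < J < L < M on the vertex set. Then K (dimension 2) consists of the simplices:

  0-simplices (9): A, B, D, E, F, G, J, L, M
  1-simplices (27): AB, AD, AE, AJ, AL, AM, BE, BF, BG, BJ, BL, DE, DF, DG, DJ, DL, EF, EG, EM, FJ, FL, FM, GJ, GL, GM, JM, LM
  2-simplices (18): ABE, ABJ, ADJ, ADL, AEM, ALM, BEG, BFJ, BFL, BGL, DEF, DEG, DFL, DGJ, EFM, FJM, GJM, GLM

giving chain groups C_0 ≅ Z^9, C_1 ≅ Z^27, C_2 ≅ Z^18.

∂_1: C_1 → C_0 is given by ∂[p,q] = [q] − [p]. For instance
  ∂FJ = J − F.
The 9×27 boundary matrix has rank 8 and Smith normal form diag(1,1,1,1,1,1,1,1).

∂_2: C_2 → C_1 acts by ∂[p,q,r] = [q,r] − [p,r] + [p,q]. For instance
  ∂BGL = GL − BL + BG,
  ∂FJM = JM − FM + FJ.
This gives a 27×18 integer matrix of rank 17; reducing to Smith normal form yields diagonal entries (1,1,1,1,1,1,1,1,1,1,1,1,1,1,1,1,1).

Reading off H_k = ker ∂_k / im ∂_{k+1}:

  H_0: rank C_0 − rank ∂_1 = 9 − 8 = 1, and the invariant factors of ∂_1 are all 1, so H_0 = Z.
  H_1: rank ker ∂_1 − rank ∂_2 = (27 − 8) − 17 = 2, and the invariant factors of ∂_2 are all 1, so H_1 = Z^2.
  H_2: rank ker ∂_2 − rank ∂_3 = (18 − 17) − 0 = 1, and there is no ∂_3, so H_2 = Z.

As a check, the Euler characteristic is 9 − 27 + 18 = 0, which agrees with 1 − 2 + 1 = 0.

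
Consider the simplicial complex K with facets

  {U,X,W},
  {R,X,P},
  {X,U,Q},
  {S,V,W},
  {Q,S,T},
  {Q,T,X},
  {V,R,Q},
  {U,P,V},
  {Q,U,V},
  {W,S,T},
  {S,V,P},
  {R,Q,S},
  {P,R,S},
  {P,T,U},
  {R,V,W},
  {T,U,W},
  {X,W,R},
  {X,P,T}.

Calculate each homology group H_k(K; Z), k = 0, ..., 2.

H_0 ≅ Z,  H_1 ≅ Z × Z/2,  H_2 = 0.

Order the vertices as P < Q < R < S < T < U < V < W < X. Listing each simplex with vertices in this order, K has dimension 2 with simplices:

  0-simplices (9): P, Q, R, S, T, U, V, W, X
  1-simplices (27): PR, PS, PT, PU, PV, PX, QR, QS, QT, QU, QV, QX, RS, RV, RW, RX, ST, SV, SW, TU, TW, TX, UV, UW, UX, VW, WX
  2-simplices (18): PRS, PRX, PSV, PTU, PTX, PUV, QRS, QRV, QST, QTX, QUV, QUX, RVW, RWX, STW, SVW, TUW, UWX

Hence C_0 ≅ Z^9, C_1 ≅ Z^27, C_2 ≅ Z^18.

The boundary map ∂_1: C_1 → C_0 is given by ∂[p,q] = [q] − [p]. For instance
  ∂UX = X − U.
The resulting 9×27 matrix has rank 8, and its Smith normal form has invariant factors (1,1,1,1,1,1,1,1).

∂_2: C_2 → C_1 maps a triangle to the signed sum of its edges. For instance
  ∂RVW = VW − RW + RV,
  ∂QRV = RV − QV + QR.
The 27×18 boundary matrix has rank 18 and Smith normal form diag(1,1,1,1,1,1,1,1,1,1,1,1,1,1,1,1,1,2).

Reading off H_k = ker ∂_k / im ∂_{k+1}:

  H_0: rank C_0 − rank ∂_1 = 9 − 8 = 1, and the invariant factors of ∂_1 are all 1, so H_0 = Z.
  H_1: rank ker ∂_1 − rank ∂_2 = (27 − 8) − 18 = 1, and ∂_2 has invariant factor 2 > 1, so H_1 = Z × Z/2.
  H_2: rank ker ∂_2 − rank ∂_3 = (18 − 18) − 0 = 0, and there is no ∂_3, so H_2 = 0.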